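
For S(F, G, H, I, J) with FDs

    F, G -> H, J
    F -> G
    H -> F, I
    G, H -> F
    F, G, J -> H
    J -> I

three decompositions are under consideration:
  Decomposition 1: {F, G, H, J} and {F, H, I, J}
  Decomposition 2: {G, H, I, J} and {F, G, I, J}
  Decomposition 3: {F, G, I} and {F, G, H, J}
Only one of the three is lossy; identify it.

Decomposition 1: common = {F, H, J}, closure = {F, G, H, I, J} → lossless.
Decomposition 2: common = {G, I, J}, closure = {G, I, J} → lossy.
Decomposition 3: common = {F, G}, closure = {F, G, H, I, J} → lossless.

Decomposition 2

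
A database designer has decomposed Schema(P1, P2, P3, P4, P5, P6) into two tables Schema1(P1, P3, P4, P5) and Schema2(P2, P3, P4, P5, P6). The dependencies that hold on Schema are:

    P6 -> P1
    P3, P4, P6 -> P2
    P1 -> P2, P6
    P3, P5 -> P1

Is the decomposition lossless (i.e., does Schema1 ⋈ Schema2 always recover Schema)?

Common attributes: Schema1 ∩ Schema2 = {P3, P4, P5}.
Closure of {P3, P4, P5}: P3, P5 → P1 applies, adding P1; P1 → P2, P6 applies, adding P2, P6. So (P3, P4, P5)⁺ = {P1, P2, P3, P4, P5, P6}.
This closure contains every attribute of Schema1, so Schema1 ∩ Schema2 → Schema1. The join is lossless.

Yes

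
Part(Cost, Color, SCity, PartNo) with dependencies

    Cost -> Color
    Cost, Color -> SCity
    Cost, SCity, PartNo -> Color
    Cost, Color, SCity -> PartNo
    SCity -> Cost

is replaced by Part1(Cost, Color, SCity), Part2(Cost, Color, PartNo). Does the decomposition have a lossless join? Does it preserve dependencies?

Lossless test: (Cost, Color)⁺ = {Cost, Color, SCity, PartNo}, which contains all of one fragment — lossless.
Dependency preservation: Cost, SCity, PartNo → Color; Cost, Color, SCity → PartNo are not contained in any single fragment, but the restricted closure of each left-hand side across the fragments still reaches the right-hand side; the remaining FDs each lie inside some fragment. All dependencies are preserved.

lossless and dependency-preserving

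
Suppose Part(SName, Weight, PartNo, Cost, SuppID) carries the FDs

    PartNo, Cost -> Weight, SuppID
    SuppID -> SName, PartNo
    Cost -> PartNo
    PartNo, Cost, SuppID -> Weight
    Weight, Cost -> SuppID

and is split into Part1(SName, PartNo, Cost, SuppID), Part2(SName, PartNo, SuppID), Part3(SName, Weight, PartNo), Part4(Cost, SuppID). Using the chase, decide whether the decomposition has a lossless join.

Chase test. Columns are SName, Weight, PartNo, Cost, SuppID; row i has aⱼ where attribute j ∈ Parti, else bᵢⱼ.
Initial tableau (one row per fragment):
  row 1: a1 b12 a3 a4 a5
  row 2: a1 b22 a3 b24 a5
  row 3: a1 a2 a3 b34 b35
  row 4: b41 b42 b43 a4 a5
Rows 1 and 4 agree on SuppID; apply SuppID→SName, PartNo and equate their SName, PartNo entries.
Rows 1 and 4 agree on PartNo, Cost, SuppID; apply PartNo, Cost, SuppID→Weight and equate their Weight entries.
No row becomes fully distinguished — the join is lossy.

No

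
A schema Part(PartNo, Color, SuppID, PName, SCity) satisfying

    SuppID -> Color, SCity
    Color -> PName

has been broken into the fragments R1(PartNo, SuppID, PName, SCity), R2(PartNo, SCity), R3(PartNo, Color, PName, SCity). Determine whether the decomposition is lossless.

No

Chase test. Columns are PartNo, Color, SuppID, PName, SCity; row i has aⱼ where attribute j ∈ Ri, else bᵢⱼ.
Initial tableau (one row per fragment):
  row 1: a1 b12 a3 a4 a5
  row 2: a1 b22 b23 b24 a5
  row 3: a1 a2 b33 a4 a5
No row becomes fully distinguished — the join is lossy.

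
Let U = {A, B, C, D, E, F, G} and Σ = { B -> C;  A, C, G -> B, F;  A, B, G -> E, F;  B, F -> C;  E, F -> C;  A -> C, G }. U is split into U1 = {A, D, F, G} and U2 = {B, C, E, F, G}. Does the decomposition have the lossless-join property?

No

Common attributes: U1 ∩ U2 = {F, G}.
No dependency enlarges {F, G}, so (F, G)⁺ = {F, G}.
The closure contains neither all of U1 = {A, D, F, G} nor all of U2 = {B, C, E, F, G}, so the common attributes are not a superkey of either fragment. The join is lossy.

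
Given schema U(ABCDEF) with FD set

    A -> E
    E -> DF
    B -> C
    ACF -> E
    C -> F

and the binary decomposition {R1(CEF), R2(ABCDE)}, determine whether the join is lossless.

Yes

Common attributes: R1 ∩ R2 = {CE}.
Closure of {CE}: E → DF applies, adding DF. So (CE)⁺ = {CDEF}.
This closure contains every attribute of R1, so R1 ∩ R2 → R1. The join is lossless.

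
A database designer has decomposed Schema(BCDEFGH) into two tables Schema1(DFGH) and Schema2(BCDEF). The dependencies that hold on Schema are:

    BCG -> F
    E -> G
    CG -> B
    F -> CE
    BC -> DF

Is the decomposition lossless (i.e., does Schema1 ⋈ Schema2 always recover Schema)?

Yes

Common attributes: Schema1 ∩ Schema2 = {DF}.
Closure of {DF}: F → CE applies, adding CE; E → G applies, adding G; CG → B applies, adding B. So (DF)⁺ = {BCDEFG}.
This closure contains every attribute of Schema2, so Schema1 ∩ Schema2 → Schema2. The join is lossless.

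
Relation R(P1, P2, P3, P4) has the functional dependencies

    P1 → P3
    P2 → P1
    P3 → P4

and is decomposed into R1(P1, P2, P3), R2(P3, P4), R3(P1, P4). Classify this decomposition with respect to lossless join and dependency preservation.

Lossless test (chase): Rows 1 and 3 agree on P1; apply P1→P3 and equate their P3 entries. Rows 1 and 2 agree on P3; apply P3→P4 and equate their P4 entries. Row 1 is now all distinguished symbols — the join is lossless.
Dependency preservation: every FD's attributes lie within a single fragment, so each can be enforced locally — preserved.

lossless and dependency-preserving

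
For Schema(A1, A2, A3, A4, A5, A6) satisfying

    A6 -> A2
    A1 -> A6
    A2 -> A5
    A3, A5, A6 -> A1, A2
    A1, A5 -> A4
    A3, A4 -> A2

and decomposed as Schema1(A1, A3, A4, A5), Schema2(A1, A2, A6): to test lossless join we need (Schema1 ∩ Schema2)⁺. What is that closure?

Schema1 ∩ Schema2 = {A1}.
A1 → A6 applies, adding A6
A6 → A2 applies, adding A2
A2 → A5 applies, adding A5
A1, A5 → A4 applies, adding A4
Closure: {A1, A2, A4, A5, A6}.

A1, A2, A4, A5, A6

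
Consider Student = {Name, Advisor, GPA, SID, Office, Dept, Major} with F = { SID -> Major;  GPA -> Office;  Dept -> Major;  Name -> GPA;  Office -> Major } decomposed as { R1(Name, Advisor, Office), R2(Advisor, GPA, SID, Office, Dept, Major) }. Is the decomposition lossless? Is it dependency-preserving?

Lossless test: (Advisor, Office)⁺ = {Advisor, Office, Major}, which is a superkey of neither fragment — lossy.
Dependency preservation: the restricted closure of {Name} across the fragments never reaches {GPA}, so Name → GPA cannot be enforced without a join — not preserved.

lossy and not dependency-preserving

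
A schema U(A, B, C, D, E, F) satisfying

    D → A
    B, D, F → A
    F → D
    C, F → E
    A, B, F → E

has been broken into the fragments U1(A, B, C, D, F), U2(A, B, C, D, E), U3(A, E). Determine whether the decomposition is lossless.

No

Chase test. Columns are A, B, C, D, E, F; row i has aⱼ where attribute j ∈ Ui, else bᵢⱼ.
Initial tableau (one row per fragment):
  row 1: a1 a2 a3 a4 b15 a6
  row 2: a1 a2 a3 a4 a5 b26
  row 3: a1 b32 b33 b34 a5 b36
No row becomes fully distinguished — the join is lossy.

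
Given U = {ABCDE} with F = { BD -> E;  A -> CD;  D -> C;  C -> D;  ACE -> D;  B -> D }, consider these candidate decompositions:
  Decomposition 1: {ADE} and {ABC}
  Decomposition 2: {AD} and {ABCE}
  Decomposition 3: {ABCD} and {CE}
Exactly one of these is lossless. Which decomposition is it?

Decomposition 1: common = {A}, closure = {ACD} → lossy.
Decomposition 2: common = {A}, closure = {ACD} → lossless.
Decomposition 3: common = {C}, closure = {CD} → lossy.

Decomposition 2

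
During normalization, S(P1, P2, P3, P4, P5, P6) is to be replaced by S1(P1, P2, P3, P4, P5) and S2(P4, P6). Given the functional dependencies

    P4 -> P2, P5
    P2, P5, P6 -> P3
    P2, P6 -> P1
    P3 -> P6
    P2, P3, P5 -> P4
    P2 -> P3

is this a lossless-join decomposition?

Yes

Common attributes: S1 ∩ S2 = {P4}.
Closure of {P4}: P4 → P2, P5 applies, adding P2, P5; P2 → P3 applies, adding P3; P3 → P6 applies, adding P6; P2, P6 → P1 applies, adding P1. So (P4)⁺ = {P1, P2, P3, P4, P5, P6}.
This closure contains every attribute of S1, so S1 ∩ S2 → S1. The join is lossless.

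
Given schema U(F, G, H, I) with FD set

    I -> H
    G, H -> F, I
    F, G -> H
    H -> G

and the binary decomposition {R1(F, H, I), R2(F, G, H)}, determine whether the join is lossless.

Yes

Common attributes: R1 ∩ R2 = {F, H}.
Closure of {F, H}: H → G applies, adding G; G, H → F, I applies, adding I. So (F, H)⁺ = {F, G, H, I}.
This closure contains every attribute of R1, so R1 ∩ R2 → R1. The join is lossless.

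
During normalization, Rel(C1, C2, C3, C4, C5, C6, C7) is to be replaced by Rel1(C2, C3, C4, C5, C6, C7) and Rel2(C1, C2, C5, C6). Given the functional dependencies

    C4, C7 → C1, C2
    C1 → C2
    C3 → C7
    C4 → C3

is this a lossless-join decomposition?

No

Common attributes: Rel1 ∩ Rel2 = {C2, C5, C6}.
No dependency enlarges {C2, C5, C6}, so (C2, C5, C6)⁺ = {C2, C5, C6}.
The closure contains neither all of Rel1 = {C2, C3, C4, C5, C6, C7} nor all of Rel2 = {C1, C2, C5, C6}, so the common attributes are not a superkey of either fragment. The join is lossy.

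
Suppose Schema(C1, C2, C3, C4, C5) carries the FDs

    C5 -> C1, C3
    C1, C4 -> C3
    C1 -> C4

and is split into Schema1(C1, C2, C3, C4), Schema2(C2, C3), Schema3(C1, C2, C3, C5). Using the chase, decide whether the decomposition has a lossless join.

Chase test. Columns are C1, C2, C3, C4, C5; row i has aⱼ where attribute j ∈ Schemai, else bᵢⱼ.
Initial tableau (one row per fragment):
  row 1: a1 a2 a3 a4 b15
  row 2: b21 a2 a3 b24 b25
  row 3: a1 a2 a3 b34 a5
Rows 1 and 3 agree on C1; apply C1→C4 and equate their C4 entries.
Row 3 is now all distinguished symbols — the join is lossless.

Yes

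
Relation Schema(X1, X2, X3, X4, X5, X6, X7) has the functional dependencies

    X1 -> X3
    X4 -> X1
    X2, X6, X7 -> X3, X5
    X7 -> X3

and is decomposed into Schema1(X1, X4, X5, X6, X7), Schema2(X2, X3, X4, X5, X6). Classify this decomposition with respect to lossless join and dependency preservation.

Lossless test: (X4, X5, X6)⁺ = {X1, X3, X4, X5, X6}, which is a superkey of neither fragment — lossy.
Dependency preservation: the restricted closure of {X1} across the fragments never reaches {X3}, so X1 → X3 cannot be enforced without a join — not preserved.

lossy and not dependency-preserving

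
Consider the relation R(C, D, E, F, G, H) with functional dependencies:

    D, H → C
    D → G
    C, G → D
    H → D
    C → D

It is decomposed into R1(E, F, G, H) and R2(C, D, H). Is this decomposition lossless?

Yes

Common attributes: R1 ∩ R2 = {H}.
Closure of {H}: H → D applies, adding D; D, H → C applies, adding C; D → G applies, adding G. So (H)⁺ = {C, D, G, H}.
This closure contains every attribute of R2, so R1 ∩ R2 → R2. The join is lossless.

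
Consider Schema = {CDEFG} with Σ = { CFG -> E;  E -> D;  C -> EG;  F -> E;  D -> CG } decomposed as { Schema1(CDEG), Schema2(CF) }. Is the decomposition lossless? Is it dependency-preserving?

lossless and dependency-preserving

Lossless test: (C)⁺ = {CDEG}, which contains all of one fragment — lossless.
Dependency preservation: CFG → E; F → E are not contained in any single fragment, but the restricted closure of each left-hand side across the fragments still reaches the right-hand side; the remaining FDs each lie inside some fragment. All dependencies are preserved.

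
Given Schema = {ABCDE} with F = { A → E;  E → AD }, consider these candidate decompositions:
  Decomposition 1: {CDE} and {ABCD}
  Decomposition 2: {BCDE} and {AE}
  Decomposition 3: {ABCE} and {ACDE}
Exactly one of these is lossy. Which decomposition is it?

Decomposition 1: common = {CD}, closure = {CD} → lossy.
Decomposition 2: common = {E}, closure = {ADE} → lossless.
Decomposition 3: common = {ACE}, closure = {ACDE} → lossless.

Decomposition 1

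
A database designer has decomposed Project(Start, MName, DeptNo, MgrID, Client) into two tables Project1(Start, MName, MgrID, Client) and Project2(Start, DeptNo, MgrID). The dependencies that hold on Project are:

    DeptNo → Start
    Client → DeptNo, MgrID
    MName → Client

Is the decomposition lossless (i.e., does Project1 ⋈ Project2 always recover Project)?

Common attributes: Project1 ∩ Project2 = {Start, MgrID}.
No dependency enlarges {Start, MgrID}, so (Start, MgrID)⁺ = {Start, MgrID}.
The closure contains neither all of Project1 = {Start, MName, MgrID, Client} nor all of Project2 = {Start, DeptNo, MgrID}, so the common attributes are not a superkey of either fragment. The join is lossy.

No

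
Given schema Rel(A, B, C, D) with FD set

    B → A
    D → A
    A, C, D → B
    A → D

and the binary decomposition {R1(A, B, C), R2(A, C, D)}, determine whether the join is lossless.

Common attributes: R1 ∩ R2 = {A, C}.
Closure of {A, C}: A → D applies, adding D; A, C, D → B applies, adding B. So (A, C)⁺ = {A, B, C, D}.
This closure contains every attribute of R1, so R1 ∩ R2 → R1. The join is lossless.

Yes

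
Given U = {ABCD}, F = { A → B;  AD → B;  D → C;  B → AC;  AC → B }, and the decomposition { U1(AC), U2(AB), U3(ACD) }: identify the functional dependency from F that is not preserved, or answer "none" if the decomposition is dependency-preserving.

none

A → B lies within U2.
AD → B: restricted closure across fragments reaches B.
D → C lies within U3.
B → AC: restricted closure across fragments reaches AC.
AC → B: restricted closure across fragments reaches B.
Every dependency is enforceable on the fragments, so the decomposition is dependency-preserving.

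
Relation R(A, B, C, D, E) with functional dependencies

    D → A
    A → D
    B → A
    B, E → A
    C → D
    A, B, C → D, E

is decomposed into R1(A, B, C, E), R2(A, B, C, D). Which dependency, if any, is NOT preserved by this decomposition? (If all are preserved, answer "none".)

none

D → A lies within R2.
A → D lies within R2.
B → A lies within R1.
B, E → A lies within R1.
C → D lies within R2.
A, B, C → D, E: restricted closure across fragments reaches D, E.
Every dependency is enforceable on the fragments, so the decomposition is dependency-preserving.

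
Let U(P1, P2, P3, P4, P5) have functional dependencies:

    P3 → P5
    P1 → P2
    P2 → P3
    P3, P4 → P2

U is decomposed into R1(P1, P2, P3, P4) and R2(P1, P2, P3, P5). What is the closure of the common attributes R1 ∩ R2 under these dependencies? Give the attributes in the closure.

P1, P2, P3, P5

R1 ∩ R2 = {P1, P2, P3}.
P3 → P5 applies, adding P5
Closure: {P1, P2, P3, P5}.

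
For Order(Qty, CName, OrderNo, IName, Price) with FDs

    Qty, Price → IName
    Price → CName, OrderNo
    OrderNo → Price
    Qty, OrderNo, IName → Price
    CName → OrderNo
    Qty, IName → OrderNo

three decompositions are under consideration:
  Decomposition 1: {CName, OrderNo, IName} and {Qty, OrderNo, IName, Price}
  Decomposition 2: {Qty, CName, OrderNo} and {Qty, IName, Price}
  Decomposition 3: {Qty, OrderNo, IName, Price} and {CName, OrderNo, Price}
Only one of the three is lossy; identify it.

Decomposition 2

Decomposition 1: common = {OrderNo, IName}, closure = {CName, OrderNo, IName, Price} → lossless.
Decomposition 2: common = {Qty}, closure = {Qty} → lossy.
Decomposition 3: common = {OrderNo, Price}, closure = {CName, OrderNo, Price} → lossless.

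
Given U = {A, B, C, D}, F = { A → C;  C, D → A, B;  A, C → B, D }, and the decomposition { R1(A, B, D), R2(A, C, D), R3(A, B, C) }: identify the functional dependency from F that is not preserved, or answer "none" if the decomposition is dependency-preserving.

A → C lies within R2.
C, D → A, B: restricted closure across fragments reaches A, B.
A, C → B, D: restricted closure across fragments reaches B, D.
Every dependency is enforceable on the fragments, so the decomposition is dependency-preserving.

none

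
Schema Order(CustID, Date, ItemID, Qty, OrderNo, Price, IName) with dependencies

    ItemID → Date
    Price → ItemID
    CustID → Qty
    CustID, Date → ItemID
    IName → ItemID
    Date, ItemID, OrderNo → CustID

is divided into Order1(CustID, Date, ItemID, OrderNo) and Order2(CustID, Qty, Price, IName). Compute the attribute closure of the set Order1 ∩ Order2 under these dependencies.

CustID, Qty

Order1 ∩ Order2 = {CustID}.
CustID → Qty applies, adding Qty
Closure: {CustID, Qty}.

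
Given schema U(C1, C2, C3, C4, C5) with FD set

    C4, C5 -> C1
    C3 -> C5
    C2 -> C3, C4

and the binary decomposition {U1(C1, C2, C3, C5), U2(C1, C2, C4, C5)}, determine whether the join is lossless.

Yes

Common attributes: U1 ∩ U2 = {C1, C2, C5}.
Closure of {C1, C2, C5}: C2 → C3, C4 applies, adding C3, C4. So (C1, C2, C5)⁺ = {C1, C2, C3, C4, C5}.
This closure contains every attribute of U1, so U1 ∩ U2 → U1. The join is lossless.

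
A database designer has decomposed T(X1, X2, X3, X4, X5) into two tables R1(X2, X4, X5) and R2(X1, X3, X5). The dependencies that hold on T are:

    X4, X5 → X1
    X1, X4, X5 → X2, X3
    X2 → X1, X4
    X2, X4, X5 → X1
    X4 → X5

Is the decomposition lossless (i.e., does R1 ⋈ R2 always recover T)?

No

Common attributes: R1 ∩ R2 = {X5}.
No dependency enlarges {X5}, so (X5)⁺ = {X5}.
The closure contains neither all of R1 = {X2, X4, X5} nor all of R2 = {X1, X3, X5}, so the common attributes are not a superkey of either fragment. The join is lossy.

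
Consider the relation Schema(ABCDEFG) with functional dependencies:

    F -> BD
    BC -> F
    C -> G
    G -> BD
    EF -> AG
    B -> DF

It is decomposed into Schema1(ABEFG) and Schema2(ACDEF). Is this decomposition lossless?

Common attributes: Schema1 ∩ Schema2 = {AEF}.
Closure of {AEF}: F → BD applies, adding BD; EF → AG applies, adding G. So (AEF)⁺ = {ABDEFG}.
This closure contains every attribute of Schema1, so Schema1 ∩ Schema2 → Schema1. The join is lossless.

Yes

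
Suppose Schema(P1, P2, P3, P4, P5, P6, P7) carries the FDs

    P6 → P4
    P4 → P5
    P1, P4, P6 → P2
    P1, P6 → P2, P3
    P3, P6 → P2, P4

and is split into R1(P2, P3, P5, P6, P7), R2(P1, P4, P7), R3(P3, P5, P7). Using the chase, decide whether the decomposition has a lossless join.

Chase test. Columns are P1, P2, P3, P4, P5, P6, P7; row i has aⱼ where attribute j ∈ Ri, else bᵢⱼ.
Initial tableau (one row per fragment):
  row 1: b11 a2 a3 b14 a5 a6 a7
  row 2: a1 b22 b23 a4 b25 b26 a7
  row 3: b31 b32 a3 b34 a5 b36 a7
No row becomes fully distinguished — the join is lossy.

No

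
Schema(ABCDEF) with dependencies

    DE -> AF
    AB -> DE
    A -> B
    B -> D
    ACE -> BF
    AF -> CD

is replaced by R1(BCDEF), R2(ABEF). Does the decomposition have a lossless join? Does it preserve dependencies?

Lossless test: (BEF)⁺ = {ABCDEF}, which contains all of one fragment — lossless.
Dependency preservation: DE → AF; AB → DE; ACE → BF; AF → CD are not contained in any single fragment, but the restricted closure of each left-hand side across the fragments still reaches the right-hand side; the remaining FDs each lie inside some fragment. All dependencies are preserved.

lossless and dependency-preserving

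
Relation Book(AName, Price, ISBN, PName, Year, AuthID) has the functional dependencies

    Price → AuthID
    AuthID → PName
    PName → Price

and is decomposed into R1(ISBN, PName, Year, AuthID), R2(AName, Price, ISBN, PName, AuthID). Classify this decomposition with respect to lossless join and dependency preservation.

lossy but dependency-preserving

Lossless test: (ISBN, PName, AuthID)⁺ = {Price, ISBN, PName, AuthID}, which is a superkey of neither fragment — lossy.
Dependency preservation: every FD's attributes lie within a single fragment, so each can be enforced locally — preserved.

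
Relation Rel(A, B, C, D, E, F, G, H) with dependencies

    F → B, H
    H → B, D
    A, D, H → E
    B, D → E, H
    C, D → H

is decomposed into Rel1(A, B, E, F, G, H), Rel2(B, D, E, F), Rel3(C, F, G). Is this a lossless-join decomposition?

Chase test. Columns are A, B, C, D, E, F, G, H; row i has aⱼ where attribute j ∈ Reli, else bᵢⱼ.
Initial tableau (one row per fragment):
  row 1: a1 a2 b13 b14 a5 a6 a7 a8
  row 2: b21 a2 b23 a4 a5 a6 b27 b28
  row 3: b31 b32 a3 b34 b35 a6 a7 b38
Rows 1 and 2 agree on F; apply F→B, H and equate their B, H entries.
Rows 1 and 3 agree on F; apply F→B, H and equate their B, H entries.
Rows 1 and 2 agree on H; apply H→B, D and equate their B, D entries.
Rows 1 and 3 agree on H; apply H→B, D and equate their B, D entries.
Rows 1 and 3 agree on B, D; apply B, D→E, H and equate their E, H entries.
No row becomes fully distinguished — the join is lossy.

No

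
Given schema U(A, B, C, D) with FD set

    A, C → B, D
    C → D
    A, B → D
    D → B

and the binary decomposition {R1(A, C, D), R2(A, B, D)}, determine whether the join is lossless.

Common attributes: R1 ∩ R2 = {A, D}.
Closure of {A, D}: D → B applies, adding B. So (A, D)⁺ = {A, B, D}.
This closure contains every attribute of R2, so R1 ∩ R2 → R2. The join is lossless.

Yes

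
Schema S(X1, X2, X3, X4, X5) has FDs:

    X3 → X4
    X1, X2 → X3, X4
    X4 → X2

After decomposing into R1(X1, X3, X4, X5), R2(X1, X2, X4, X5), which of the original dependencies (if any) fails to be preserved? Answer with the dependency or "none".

none

X3 → X4 lies within R1.
X1, X2 → X3, X4: restricted closure across fragments reaches X3, X4.
X4 → X2 lies within R2.
Every dependency is enforceable on the fragments, so the decomposition is dependency-preserving.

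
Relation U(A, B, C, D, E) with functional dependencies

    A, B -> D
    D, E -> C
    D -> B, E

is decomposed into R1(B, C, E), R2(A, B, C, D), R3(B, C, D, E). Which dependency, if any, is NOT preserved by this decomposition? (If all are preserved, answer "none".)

none

A, B → D lies within R2.
D, E → C lies within R3.
D → B, E lies within R3.
Every dependency is enforceable on the fragments, so the decomposition is dependency-preserving.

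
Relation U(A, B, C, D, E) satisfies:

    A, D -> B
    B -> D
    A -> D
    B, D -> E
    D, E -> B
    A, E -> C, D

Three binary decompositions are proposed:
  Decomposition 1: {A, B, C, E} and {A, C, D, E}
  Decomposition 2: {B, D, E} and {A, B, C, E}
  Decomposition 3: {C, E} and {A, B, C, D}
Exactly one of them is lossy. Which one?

Decomposition 1: common = {A, C, E}, closure = {A, B, C, D, E} → lossless.
Decomposition 2: common = {B, E}, closure = {B, D, E} → lossless.
Decomposition 3: common = {C}, closure = {C} → lossy.

Decomposition 3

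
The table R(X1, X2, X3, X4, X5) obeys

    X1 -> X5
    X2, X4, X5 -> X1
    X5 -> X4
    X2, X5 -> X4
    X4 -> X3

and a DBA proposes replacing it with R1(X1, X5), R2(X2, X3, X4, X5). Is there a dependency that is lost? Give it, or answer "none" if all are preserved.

X2, X4, X5 -> X1

Check X2, X4, X5 → X1: no single fragment contains all of {X1, X2, X4, X5}, and the restricted closure of {X2, X4, X5} across the fragments never reaches {X1}.
X1 → X5 is preserved.
X5 → X4 is preserved.
X2, X5 → X4 is preserved.
X4 → X3 is preserved.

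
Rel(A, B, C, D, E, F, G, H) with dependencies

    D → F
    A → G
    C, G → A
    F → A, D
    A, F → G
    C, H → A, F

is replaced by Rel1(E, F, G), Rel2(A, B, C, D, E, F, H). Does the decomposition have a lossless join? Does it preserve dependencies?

Lossless test: (E, F)⁺ = {A, D, E, F, G}, which contains all of one fragment — lossless.
Dependency preservation: the restricted closure of {A} across the fragments never reaches {G}, so A → G cannot be enforced without a join — not preserved.

lossless but not dependency-preserving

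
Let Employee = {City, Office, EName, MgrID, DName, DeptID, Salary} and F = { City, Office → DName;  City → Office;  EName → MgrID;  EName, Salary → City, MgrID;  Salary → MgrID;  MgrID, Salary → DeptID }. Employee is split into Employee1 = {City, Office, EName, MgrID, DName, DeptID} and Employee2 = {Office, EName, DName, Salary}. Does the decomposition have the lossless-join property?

No

Common attributes: Employee1 ∩ Employee2 = {Office, EName, DName}.
Closure of {Office, EName, DName}: EName → MgrID applies, adding MgrID. So (Office, EName, DName)⁺ = {Office, EName, MgrID, DName}.
The closure contains neither all of Employee1 = {City, Office, EName, MgrID, DName, DeptID} nor all of Employee2 = {Office, EName, DName, Salary}, so the common attributes are not a superkey of either fragment. The join is lossy.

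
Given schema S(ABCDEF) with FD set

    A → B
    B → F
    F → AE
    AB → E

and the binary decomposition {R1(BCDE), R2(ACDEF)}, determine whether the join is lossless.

No

Common attributes: R1 ∩ R2 = {CDE}.
No dependency enlarges {CDE}, so (CDE)⁺ = {CDE}.
The closure contains neither all of R1 = {BCDE} nor all of R2 = {ACDEF}, so the common attributes are not a superkey of either fragment. The join is lossy.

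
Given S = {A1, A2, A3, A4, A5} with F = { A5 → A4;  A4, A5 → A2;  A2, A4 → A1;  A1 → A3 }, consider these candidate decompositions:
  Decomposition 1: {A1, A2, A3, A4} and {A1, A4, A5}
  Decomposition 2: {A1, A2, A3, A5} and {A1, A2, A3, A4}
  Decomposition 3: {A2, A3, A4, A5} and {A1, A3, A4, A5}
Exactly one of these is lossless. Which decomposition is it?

Decomposition 3

Decomposition 1: common = {A1, A4}, closure = {A1, A3, A4} → lossy.
Decomposition 2: common = {A1, A2, A3}, closure = {A1, A2, A3} → lossy.
Decomposition 3: common = {A3, A4, A5}, closure = {A1, A2, A3, A4, A5} → lossless.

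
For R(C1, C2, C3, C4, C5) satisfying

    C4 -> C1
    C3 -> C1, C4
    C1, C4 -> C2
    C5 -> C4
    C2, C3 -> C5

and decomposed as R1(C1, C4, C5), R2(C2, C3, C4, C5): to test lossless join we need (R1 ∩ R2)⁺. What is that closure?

C1, C2, C4, C5

R1 ∩ R2 = {C4, C5}.
C4 → C1 applies, adding C1
C1, C4 → C2 applies, adding C2
Closure: {C1, C2, C4, C5}.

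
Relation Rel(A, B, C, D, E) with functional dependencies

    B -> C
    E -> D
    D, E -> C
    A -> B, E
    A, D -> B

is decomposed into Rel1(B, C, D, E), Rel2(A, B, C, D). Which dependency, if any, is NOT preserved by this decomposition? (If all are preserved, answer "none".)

A -> B, E

Check A → B, E: no single fragment contains all of {A, B, E}, and the restricted closure of {A} across the fragments never reaches {B, E}.
B → C is preserved.
E → D is preserved.
D, E → C is preserved.
A, D → B is preserved.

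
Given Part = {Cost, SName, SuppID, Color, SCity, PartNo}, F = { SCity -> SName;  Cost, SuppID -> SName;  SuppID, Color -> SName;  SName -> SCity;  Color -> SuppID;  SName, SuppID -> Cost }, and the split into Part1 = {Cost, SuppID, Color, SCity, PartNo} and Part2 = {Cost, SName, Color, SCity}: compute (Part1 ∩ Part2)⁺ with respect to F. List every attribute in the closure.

Part1 ∩ Part2 = {Cost, Color, SCity}.
SCity → SName applies, adding SName
Color → SuppID applies, adding SuppID
Closure: {Cost, SName, SuppID, Color, SCity}.

Cost, SName, SuppID, Color, SCity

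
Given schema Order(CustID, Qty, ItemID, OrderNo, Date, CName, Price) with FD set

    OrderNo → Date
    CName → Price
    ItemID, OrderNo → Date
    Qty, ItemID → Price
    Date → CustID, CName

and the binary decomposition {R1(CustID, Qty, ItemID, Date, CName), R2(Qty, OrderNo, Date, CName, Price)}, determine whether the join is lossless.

Common attributes: R1 ∩ R2 = {Qty, Date, CName}.
Closure of {Qty, Date, CName}: CName → Price applies, adding Price; Date → CustID, CName applies, adding CustID. So (Qty, Date, CName)⁺ = {CustID, Qty, Date, CName, Price}.
The closure contains neither all of R1 = {CustID, Qty, ItemID, Date, CName} nor all of R2 = {Qty, OrderNo, Date, CName, Price}, so the common attributes are not a superkey of either fragment. The join is lossy.

No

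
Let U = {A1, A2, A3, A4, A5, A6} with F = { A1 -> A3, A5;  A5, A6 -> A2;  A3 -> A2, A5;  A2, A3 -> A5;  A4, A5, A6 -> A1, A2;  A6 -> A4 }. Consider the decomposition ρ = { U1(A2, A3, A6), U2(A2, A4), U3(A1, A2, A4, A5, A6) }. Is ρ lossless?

Chase test. Columns are A1, A2, A3, A4, A5, A6; row i has aⱼ where attribute j ∈ Ui, else bᵢⱼ.
Initial tableau (one row per fragment):
  row 1: b11 a2 a3 b14 b15 a6
  row 2: b21 a2 b23 a4 b25 b26
  row 3: a1 a2 b33 a4 a5 a6
Rows 1 and 3 agree on A6; apply A6→A4 and equate their A4 entries.
No row becomes fully distinguished — the join is lossy.

No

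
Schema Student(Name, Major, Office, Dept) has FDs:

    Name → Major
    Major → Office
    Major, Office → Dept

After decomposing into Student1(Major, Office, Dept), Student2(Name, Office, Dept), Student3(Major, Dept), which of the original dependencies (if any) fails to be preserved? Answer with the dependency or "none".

Check Name → Major: no single fragment contains all of {Name, Major}, and the restricted closure of {Name} across the fragments never reaches {Major}.
Major → Office is preserved.
Major, Office → Dept is preserved.

Name → Major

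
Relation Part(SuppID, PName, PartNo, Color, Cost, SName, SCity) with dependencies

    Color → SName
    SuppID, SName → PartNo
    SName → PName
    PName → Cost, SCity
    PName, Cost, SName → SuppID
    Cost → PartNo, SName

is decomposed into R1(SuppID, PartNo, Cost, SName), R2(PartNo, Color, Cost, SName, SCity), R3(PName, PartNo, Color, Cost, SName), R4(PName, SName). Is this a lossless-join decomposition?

Chase test. Columns are SuppID, PName, PartNo, Color, Cost, SName, SCity; row i has aⱼ where attribute j ∈ Ri, else bᵢⱼ.
Initial tableau (one row per fragment):
  row 1: a1 b12 a3 b14 a5 a6 b17
  row 2: b21 b22 a3 a4 a5 a6 a7
  row 3: b31 a2 a3 a4 a5 a6 b37
  row 4: b41 a2 b43 b44 b45 a6 b47
Rows 1 and 2 agree on SName; apply SName→PName and equate their PName entries.
Rows 1 and 3 agree on SName; apply SName→PName and equate their PName entries.
Rows 1 and 2 agree on PName; apply PName→Cost, SCity and equate their Cost, SCity entries.
Rows 1 and 3 agree on PName; apply PName→Cost, SCity and equate their Cost, SCity entries.
Rows 1 and 4 agree on PName; apply PName→Cost, SCity and equate their Cost, SCity entries.
Rows 1 and 2 agree on PName, Cost, SName; apply PName, Cost, SName→SuppID and equate their SuppID entries.
Rows 1 and 3 agree on PName, Cost, SName; apply PName, Cost, SName→SuppID and equate their SuppID entries.
Rows 1 and 4 agree on PName, Cost, SName; apply PName, Cost, SName→SuppID and equate their SuppID entries.
Rows 1 and 4 agree on Cost; apply Cost→PartNo, SName and equate their PartNo, SName entries.
Row 2 is now all distinguished symbols — the join is lossless.

Yes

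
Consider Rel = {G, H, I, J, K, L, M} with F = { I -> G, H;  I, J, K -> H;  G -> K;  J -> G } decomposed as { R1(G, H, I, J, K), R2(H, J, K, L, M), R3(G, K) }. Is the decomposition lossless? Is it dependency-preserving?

lossy but dependency-preserving

Lossless test (chase): Rows 1 and 2 agree on J; apply J→G and equate their G entries. No row becomes fully distinguished — the join is lossy.
Dependency preservation: every FD's attributes lie within a single fragment, so each can be enforced locally — preserved.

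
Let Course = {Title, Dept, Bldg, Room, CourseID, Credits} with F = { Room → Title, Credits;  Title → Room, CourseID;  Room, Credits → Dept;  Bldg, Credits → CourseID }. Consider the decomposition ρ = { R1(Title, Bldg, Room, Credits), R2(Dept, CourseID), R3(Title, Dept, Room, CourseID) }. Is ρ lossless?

Yes

Chase test. Columns are Title, Dept, Bldg, Room, CourseID, Credits; row i has aⱼ where attribute j ∈ Ri, else bᵢⱼ.
Initial tableau (one row per fragment):
  row 1: a1 b12 a3 a4 b15 a6
  row 2: b21 a2 b23 b24 a5 b26
  row 3: a1 a2 b33 a4 a5 b36
Rows 1 and 3 agree on Room; apply Room→Title, Credits and equate their Title, Credits entries.
Rows 1 and 3 agree on Title; apply Title→Room, CourseID and equate their Room, CourseID entries.
Rows 1 and 3 agree on Room, Credits; apply Room, Credits→Dept and equate their Dept entries.
Row 1 is now all distinguished symbols — the join is lossless.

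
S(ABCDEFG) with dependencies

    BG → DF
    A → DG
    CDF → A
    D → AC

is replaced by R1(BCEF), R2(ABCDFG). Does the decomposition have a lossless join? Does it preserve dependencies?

Lossless test: (BCF)⁺ = {BCF}, which is a superkey of neither fragment — lossy.
Dependency preservation: every FD's attributes lie within a single fragment, so each can be enforced locally — preserved.

lossy but dependency-preserving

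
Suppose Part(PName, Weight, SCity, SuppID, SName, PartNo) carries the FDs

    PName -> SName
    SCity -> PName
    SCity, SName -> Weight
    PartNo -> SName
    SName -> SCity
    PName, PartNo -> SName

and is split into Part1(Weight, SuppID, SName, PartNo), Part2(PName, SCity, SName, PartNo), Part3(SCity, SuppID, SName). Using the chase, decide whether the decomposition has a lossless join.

Yes

Chase test. Columns are PName, Weight, SCity, SuppID, SName, PartNo; row i has aⱼ where attribute j ∈ Parti, else bᵢⱼ.
Initial tableau (one row per fragment):
  row 1: b11 a2 b13 a4 a5 a6
  row 2: a1 b22 a3 b24 a5 a6
  row 3: b31 b32 a3 a4 a5 b36
Rows 2 and 3 agree on SCity; apply SCity→PName and equate their PName entries.
Rows 2 and 3 agree on SCity, SName; apply SCity, SName→Weight and equate their Weight entries.
Rows 1 and 2 agree on SName; apply SName→SCity and equate their SCity entries.
Rows 1 and 2 agree on SCity; apply SCity→PName and equate their PName entries.
Rows 1 and 2 agree on SCity, SName; apply SCity, SName→Weight and equate their Weight entries.
Row 1 is now all distinguished symbols — the join is lossless.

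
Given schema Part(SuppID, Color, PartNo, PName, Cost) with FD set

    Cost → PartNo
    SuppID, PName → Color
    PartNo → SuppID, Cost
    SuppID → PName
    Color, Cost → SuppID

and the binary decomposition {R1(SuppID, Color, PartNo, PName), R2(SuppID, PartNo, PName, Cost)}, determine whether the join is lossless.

Common attributes: R1 ∩ R2 = {SuppID, PartNo, PName}.
Closure of {SuppID, PartNo, PName}: SuppID, PName → Color applies, adding Color; PartNo → SuppID, Cost applies, adding Cost. So (SuppID, PartNo, PName)⁺ = {SuppID, Color, PartNo, PName, Cost}.
This closure contains every attribute of R1, so R1 ∩ R2 → R1. The join is lossless.

Yes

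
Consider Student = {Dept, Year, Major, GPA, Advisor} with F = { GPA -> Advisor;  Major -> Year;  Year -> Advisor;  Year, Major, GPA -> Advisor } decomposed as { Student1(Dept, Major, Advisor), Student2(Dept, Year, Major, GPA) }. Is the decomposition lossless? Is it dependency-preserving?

Lossless test: (Dept, Major)⁺ = {Dept, Year, Major, Advisor}, which contains all of one fragment — lossless.
Dependency preservation: the restricted closure of {GPA} across the fragments never reaches {Advisor}, so GPA → Advisor cannot be enforced without a join — not preserved.

lossless but not dependency-preserving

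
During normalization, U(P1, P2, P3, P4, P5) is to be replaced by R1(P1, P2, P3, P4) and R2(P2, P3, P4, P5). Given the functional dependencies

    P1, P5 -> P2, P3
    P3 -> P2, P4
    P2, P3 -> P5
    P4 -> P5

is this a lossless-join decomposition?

Yes

Common attributes: R1 ∩ R2 = {P2, P3, P4}.
Closure of {P2, P3, P4}: P2, P3 → P5 applies, adding P5. So (P2, P3, P4)⁺ = {P2, P3, P4, P5}.
This closure contains every attribute of R2, so R1 ∩ R2 → R2. The join is lossless.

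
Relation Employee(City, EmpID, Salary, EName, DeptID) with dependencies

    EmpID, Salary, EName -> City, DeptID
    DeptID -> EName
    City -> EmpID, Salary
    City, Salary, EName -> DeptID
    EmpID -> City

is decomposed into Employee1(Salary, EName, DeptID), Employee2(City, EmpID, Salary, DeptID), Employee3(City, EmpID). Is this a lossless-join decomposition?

Yes

Chase test. Columns are City, EmpID, Salary, EName, DeptID; row i has aⱼ where attribute j ∈ Employeei, else bᵢⱼ.
Initial tableau (one row per fragment):
  row 1: b11 b12 a3 a4 a5
  row 2: a1 a2 a3 b24 a5
  row 3: a1 a2 b33 b34 b35
Rows 1 and 2 agree on DeptID; apply DeptID→EName and equate their EName entries.
Rows 2 and 3 agree on City; apply City→EmpID, Salary and equate their EmpID, Salary entries.
Row 2 is now all distinguished symbols — the join is lossless.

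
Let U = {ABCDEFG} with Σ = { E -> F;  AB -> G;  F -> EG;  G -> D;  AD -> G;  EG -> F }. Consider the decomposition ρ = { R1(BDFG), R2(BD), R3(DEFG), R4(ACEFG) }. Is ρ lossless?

Chase test. Columns are ABCDEFG; row i has aⱼ where attribute j ∈ Ri, else bᵢⱼ.
Initial tableau (one row per fragment):
  row 1: b11 a2 b13 a4 b15 a6 a7
  row 2: b21 a2 b23 a4 b25 b26 b27
  row 3: b31 b32 b33 a4 a5 a6 a7
  row 4: a1 b42 a3 b44 a5 a6 a7
Rows 1 and 3 agree on F; apply F→EG and equate their EG entries.
Rows 1 and 4 agree on G; apply G→D and equate their D entries.
No row becomes fully distinguished — the join is lossy.

No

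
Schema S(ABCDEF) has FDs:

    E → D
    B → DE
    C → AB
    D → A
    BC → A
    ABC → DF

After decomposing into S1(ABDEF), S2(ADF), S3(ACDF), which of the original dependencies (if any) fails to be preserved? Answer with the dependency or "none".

C → AB

Check C → AB: no single fragment contains all of {ABC}, and the restricted closure of {C} across the fragments never reaches {AB}.
E → D is preserved.
B → DE is preserved.
D → A is preserved.
BC → A is preserved.
ABC → DF is preserved.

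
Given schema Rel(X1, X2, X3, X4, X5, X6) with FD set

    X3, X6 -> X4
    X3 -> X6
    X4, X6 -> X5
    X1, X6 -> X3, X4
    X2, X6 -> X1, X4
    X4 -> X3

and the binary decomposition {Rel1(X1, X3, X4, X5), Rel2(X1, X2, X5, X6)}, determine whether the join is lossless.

Common attributes: Rel1 ∩ Rel2 = {X1, X5}.
No dependency enlarges {X1, X5}, so (X1, X5)⁺ = {X1, X5}.
The closure contains neither all of Rel1 = {X1, X3, X4, X5} nor all of Rel2 = {X1, X2, X5, X6}, so the common attributes are not a superkey of either fragment. The join is lossy.

No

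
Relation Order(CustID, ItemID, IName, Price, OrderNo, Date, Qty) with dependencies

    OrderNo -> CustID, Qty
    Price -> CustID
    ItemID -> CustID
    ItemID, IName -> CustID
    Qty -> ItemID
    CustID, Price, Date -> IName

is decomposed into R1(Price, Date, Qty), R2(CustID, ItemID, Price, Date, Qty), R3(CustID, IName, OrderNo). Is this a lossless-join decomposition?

No

Chase test. Columns are CustID, ItemID, IName, Price, OrderNo, Date, Qty; row i has aⱼ where attribute j ∈ Ri, else bᵢⱼ.
Initial tableau (one row per fragment):
  row 1: b11 b12 b13 a4 b15 a6 a7
  row 2: a1 a2 b23 a4 b25 a6 a7
  row 3: a1 b32 a3 b34 a5 b36 b37
Rows 1 and 2 agree on Price; apply Price→CustID and equate their CustID entries.
Rows 1 and 2 agree on Qty; apply Qty→ItemID and equate their ItemID entries.
Rows 1 and 2 agree on CustID, Price, Date; apply CustID, Price, Date→IName and equate their IName entries.
No row becomes fully distinguished — the join is lossy.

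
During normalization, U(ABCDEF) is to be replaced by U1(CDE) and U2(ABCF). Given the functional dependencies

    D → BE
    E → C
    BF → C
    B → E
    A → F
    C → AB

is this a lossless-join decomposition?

Common attributes: U1 ∩ U2 = {C}.
Closure of {C}: C → AB applies, adding AB; B → E applies, adding E; A → F applies, adding F. So (C)⁺ = {ABCEF}.
This closure contains every attribute of U2, so U1 ∩ U2 → U2. The join is lossless.

Yes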